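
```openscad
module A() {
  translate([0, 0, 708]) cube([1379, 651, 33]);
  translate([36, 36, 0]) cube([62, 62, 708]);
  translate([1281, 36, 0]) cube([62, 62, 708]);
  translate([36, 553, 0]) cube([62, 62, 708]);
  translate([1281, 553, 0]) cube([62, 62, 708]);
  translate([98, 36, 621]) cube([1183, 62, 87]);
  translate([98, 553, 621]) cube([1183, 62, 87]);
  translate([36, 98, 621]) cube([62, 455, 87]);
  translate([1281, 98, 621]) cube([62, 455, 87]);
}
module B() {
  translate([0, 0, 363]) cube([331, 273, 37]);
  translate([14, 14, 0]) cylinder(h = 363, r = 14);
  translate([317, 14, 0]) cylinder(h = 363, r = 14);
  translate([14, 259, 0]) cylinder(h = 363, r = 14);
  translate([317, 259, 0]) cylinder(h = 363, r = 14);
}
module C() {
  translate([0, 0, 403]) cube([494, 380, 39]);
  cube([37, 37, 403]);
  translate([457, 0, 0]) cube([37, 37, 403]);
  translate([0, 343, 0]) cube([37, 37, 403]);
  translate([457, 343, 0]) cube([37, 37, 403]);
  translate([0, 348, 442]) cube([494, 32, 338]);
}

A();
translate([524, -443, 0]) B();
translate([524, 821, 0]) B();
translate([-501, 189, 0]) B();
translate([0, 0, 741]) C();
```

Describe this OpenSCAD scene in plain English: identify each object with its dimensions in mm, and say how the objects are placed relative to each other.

A is a table with a 1379×651 mm rectangular top, 33 mm thick, top surface at z = 741 mm, supported by four 62×62 mm square legs, each inset 36 mm from the nearest pair of top edges, running from the floor. Four apron rails, 62 mm thick and 87 mm tall, run between adjacent legs with their top edges flush with the underside of the top and their outer faces flush with the legs' outer faces.

B is a four-legged stool. The seat is 331×273 mm, 37 mm thick, top at z = 400 mm. It stands on four round legs, each 28 mm in diameter, from z = 0 to the seat underside, each leg's axis is inset half a diameter from the nearest pair of seat edges (so the leg's bounding box is flush with the corner).

C is a chair: 494×380 mm seat, 39 mm thick, top at z = 442 mm, on four 37 mm square corner legs flush with the seat edges. A 32 mm thick backrest slab spans the full seat width, extending 338 mm above the seat top, its back face flush with the seat's +y edge.

Three stools sit around the table at the −y, +y, −x sides. The chair is on top of the table.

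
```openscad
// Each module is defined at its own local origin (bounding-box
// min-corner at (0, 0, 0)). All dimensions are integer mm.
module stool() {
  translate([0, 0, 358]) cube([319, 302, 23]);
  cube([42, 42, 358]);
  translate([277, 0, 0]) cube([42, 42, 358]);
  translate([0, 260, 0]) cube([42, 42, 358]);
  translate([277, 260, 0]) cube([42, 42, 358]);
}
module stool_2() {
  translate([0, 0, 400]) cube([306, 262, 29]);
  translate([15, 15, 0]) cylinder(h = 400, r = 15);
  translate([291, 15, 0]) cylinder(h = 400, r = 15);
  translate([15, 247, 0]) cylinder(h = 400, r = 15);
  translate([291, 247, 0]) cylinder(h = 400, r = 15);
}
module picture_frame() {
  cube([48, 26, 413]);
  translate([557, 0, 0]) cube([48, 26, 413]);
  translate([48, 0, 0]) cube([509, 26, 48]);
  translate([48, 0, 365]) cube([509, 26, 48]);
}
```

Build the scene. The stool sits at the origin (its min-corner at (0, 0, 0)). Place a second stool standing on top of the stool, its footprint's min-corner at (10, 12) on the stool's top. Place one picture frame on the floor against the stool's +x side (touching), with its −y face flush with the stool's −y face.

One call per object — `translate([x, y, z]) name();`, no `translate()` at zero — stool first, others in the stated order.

stool();
translate([10, 12, 381]) stool_2();
translate([319, 0, 0]) picture_frame();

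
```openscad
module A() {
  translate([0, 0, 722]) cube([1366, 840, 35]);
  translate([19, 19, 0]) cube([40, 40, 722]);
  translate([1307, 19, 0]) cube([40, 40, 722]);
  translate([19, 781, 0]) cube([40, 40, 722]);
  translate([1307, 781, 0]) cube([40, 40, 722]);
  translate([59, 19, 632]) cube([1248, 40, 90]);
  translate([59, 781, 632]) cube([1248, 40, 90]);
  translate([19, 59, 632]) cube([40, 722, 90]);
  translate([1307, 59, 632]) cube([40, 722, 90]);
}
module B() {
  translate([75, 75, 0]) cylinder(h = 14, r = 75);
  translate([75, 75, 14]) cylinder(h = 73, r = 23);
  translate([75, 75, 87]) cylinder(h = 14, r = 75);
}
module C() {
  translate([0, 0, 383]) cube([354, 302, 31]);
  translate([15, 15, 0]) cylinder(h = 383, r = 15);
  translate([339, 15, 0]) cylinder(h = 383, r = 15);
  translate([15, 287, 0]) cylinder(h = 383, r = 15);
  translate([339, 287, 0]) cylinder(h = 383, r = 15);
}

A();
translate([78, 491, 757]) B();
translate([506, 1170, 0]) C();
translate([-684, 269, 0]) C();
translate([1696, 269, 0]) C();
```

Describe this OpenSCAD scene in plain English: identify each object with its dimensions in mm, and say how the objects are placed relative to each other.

A is a table with a 1366×840 mm rectangular top, 35 mm thick, top surface at z = 757 mm, supported by four 40×40 mm square legs, each inset 19 mm from the nearest pair of top edges, running from the floor. Four apron rails, 40 mm thick and 90 mm tall, run between adjacent legs with their top edges flush with the underside of the top and their outer faces flush with the legs' outer faces.

B is a spool: two coaxial disc flanges of radius 75 mm and thickness 14 mm, joined by a core cylinder of radius 23 mm and height 73 mm. The lower flange rests on z = 0 and the three cylinders share a vertical axis.

C is a four-legged stool. The seat is 354×302 mm, 31 mm thick, top at z = 414 mm. It stands on four round legs, each 30 mm in diameter, from z = 0 to the seat underside, each leg's axis is inset half a diameter from the nearest pair of seat edges (so the leg's bounding box is flush with the corner).

The spool is on top of the table. Three stools sit around the table at the +y, −x, +x sides.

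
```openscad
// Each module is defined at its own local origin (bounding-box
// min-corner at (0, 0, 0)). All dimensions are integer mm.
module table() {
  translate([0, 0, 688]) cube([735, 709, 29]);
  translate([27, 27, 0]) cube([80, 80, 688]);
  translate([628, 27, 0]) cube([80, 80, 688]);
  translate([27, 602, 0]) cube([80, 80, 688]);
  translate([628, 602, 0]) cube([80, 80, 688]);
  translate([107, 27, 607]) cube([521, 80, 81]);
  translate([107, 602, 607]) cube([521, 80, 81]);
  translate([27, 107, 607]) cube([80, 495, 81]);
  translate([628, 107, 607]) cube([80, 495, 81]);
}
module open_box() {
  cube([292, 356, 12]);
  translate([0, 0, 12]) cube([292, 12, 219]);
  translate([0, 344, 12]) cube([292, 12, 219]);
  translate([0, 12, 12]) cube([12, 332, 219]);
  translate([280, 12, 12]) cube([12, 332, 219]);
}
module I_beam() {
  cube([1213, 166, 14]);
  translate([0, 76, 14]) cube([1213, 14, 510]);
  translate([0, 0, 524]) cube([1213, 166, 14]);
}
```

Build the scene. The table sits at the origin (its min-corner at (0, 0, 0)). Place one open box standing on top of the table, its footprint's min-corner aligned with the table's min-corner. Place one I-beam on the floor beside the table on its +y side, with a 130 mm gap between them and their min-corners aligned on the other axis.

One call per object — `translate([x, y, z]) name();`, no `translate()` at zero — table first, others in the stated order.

table();
translate([0, 0, 717]) open_box();
translate([0, 839, 0]) I_beam();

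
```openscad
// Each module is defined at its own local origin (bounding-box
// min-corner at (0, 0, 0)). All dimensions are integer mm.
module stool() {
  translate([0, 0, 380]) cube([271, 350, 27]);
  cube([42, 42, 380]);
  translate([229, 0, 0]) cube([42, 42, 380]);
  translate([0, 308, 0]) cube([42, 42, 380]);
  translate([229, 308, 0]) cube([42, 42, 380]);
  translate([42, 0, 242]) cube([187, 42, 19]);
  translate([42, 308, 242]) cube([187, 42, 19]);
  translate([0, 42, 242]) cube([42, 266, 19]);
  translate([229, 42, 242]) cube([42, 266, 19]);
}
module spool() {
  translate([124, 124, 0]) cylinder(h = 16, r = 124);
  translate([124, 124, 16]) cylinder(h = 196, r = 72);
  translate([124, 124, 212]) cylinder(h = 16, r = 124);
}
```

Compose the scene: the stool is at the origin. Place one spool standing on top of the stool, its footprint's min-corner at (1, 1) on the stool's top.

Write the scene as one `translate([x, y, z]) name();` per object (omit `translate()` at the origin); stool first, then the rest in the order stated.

stool();
translate([1, 1, 407]) spool();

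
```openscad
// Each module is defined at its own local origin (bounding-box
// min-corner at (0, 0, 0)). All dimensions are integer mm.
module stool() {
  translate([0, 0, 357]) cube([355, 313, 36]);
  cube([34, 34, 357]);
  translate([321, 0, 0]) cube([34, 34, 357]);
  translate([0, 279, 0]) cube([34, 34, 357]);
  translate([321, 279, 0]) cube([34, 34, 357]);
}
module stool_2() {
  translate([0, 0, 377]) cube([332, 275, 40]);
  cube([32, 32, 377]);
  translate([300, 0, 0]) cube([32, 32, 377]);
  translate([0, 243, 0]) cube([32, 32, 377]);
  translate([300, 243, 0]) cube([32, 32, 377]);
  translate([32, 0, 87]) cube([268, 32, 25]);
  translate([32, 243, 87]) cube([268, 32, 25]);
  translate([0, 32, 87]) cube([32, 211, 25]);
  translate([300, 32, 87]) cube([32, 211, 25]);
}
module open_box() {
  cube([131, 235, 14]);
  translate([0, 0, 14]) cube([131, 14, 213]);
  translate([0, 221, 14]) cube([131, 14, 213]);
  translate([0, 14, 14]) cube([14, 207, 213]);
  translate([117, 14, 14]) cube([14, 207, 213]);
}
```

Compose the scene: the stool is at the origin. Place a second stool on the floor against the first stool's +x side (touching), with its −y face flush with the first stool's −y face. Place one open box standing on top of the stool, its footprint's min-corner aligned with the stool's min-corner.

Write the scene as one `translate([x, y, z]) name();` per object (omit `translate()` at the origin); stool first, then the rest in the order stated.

stool();
translate([355, 0, 0]) stool_2();
translate([0, 0, 393]) open_box();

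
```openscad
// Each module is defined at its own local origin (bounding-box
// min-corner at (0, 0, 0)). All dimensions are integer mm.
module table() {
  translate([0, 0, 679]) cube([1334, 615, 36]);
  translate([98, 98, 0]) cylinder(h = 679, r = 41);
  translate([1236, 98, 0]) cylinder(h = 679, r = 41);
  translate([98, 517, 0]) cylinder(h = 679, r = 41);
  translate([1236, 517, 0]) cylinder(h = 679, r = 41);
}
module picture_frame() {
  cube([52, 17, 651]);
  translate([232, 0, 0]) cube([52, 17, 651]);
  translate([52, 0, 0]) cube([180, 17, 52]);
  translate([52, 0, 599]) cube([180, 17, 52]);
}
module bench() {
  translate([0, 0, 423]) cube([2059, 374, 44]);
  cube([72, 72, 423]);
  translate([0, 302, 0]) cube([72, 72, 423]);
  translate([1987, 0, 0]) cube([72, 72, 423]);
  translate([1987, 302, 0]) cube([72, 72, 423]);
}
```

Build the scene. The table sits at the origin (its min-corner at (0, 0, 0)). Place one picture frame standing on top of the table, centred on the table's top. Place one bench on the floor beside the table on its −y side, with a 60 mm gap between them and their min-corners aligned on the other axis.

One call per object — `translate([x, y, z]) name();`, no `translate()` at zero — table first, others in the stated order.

table();
translate([525, 299, 715]) picture_frame();
translate([0, -434, 0]) bench();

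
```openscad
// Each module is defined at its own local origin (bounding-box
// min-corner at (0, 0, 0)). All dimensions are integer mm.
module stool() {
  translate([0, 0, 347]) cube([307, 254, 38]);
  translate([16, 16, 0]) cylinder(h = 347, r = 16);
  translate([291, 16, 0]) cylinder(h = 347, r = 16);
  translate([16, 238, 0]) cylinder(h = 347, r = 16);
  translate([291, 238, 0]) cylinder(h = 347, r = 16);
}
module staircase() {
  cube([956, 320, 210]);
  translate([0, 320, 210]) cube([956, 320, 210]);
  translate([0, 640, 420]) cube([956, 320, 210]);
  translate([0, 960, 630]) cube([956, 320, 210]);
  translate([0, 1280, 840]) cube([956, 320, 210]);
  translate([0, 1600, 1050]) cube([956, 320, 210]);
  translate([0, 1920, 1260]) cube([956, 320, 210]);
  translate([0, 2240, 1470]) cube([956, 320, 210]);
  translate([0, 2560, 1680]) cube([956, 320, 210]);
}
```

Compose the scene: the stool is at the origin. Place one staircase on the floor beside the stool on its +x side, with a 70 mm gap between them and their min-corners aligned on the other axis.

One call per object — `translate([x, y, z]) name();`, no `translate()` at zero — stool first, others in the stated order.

stool();
translate([377, 0, 0]) staircase();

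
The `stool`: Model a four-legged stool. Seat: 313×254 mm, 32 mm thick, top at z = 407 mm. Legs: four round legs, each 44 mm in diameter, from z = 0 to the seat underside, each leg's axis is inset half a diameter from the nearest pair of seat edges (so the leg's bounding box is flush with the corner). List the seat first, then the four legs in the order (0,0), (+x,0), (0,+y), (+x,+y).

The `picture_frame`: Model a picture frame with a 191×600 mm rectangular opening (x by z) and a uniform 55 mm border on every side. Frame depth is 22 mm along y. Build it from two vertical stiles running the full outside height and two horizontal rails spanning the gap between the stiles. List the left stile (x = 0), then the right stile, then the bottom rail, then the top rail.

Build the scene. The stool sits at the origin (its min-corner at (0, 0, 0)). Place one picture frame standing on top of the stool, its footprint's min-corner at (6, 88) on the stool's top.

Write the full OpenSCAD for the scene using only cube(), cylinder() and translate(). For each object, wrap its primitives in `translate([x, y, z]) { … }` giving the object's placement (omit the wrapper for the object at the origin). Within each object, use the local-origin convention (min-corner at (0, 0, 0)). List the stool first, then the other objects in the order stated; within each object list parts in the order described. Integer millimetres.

translate([0, 0, 375]) cube([313, 254, 32]);
translate([22, 22, 0]) cylinder(h = 375, r = 22);
translate([291, 22, 0]) cylinder(h = 375, r = 22);
translate([22, 232, 0]) cylinder(h = 375, r = 22);
translate([291, 232, 0]) cylinder(h = 375, r = 22);
translate([6, 88, 407]) {
  cube([55, 22, 710]);
  translate([246, 0, 0]) cube([55, 22, 710]);
  translate([55, 0, 0]) cube([191, 22, 55]);
  translate([55, 0, 655]) cube([191, 22, 55]);
}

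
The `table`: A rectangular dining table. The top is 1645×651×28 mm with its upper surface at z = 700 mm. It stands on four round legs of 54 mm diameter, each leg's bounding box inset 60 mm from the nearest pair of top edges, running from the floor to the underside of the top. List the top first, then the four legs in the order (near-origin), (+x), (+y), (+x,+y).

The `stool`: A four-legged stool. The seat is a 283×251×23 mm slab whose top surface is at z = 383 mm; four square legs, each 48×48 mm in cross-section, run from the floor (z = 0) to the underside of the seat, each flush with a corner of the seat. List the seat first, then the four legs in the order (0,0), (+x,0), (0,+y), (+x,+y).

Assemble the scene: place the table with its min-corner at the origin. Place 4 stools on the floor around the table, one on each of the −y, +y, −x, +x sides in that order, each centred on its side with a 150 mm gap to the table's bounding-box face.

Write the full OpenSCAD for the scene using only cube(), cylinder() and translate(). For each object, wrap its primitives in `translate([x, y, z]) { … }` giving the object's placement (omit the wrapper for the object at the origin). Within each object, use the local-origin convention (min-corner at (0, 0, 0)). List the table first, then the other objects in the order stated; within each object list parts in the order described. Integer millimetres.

translate([0, 0, 672]) cube([1645, 651, 28]);
translate([87, 87, 0]) cylinder(h = 672, r = 27);
translate([1558, 87, 0]) cylinder(h = 672, r = 27);
translate([87, 564, 0]) cylinder(h = 672, r = 27);
translate([1558, 564, 0]) cylinder(h = 672, r = 27);
translate([681, -401, 0]) {
  translate([0, 0, 360]) cube([283, 251, 23]);
  cube([48, 48, 360]);
  translate([235, 0, 0]) cube([48, 48, 360]);
  translate([0, 203, 0]) cube([48, 48, 360]);
  translate([235, 203, 0]) cube([48, 48, 360]);
}
translate([681, 801, 0]) {
  translate([0, 0, 360]) cube([283, 251, 23]);
  cube([48, 48, 360]);
  translate([235, 0, 0]) cube([48, 48, 360]);
  translate([0, 203, 0]) cube([48, 48, 360]);
  translate([235, 203, 0]) cube([48, 48, 360]);
}
translate([-433, 200, 0]) {
  translate([0, 0, 360]) cube([283, 251, 23]);
  cube([48, 48, 360]);
  translate([235, 0, 0]) cube([48, 48, 360]);
  translate([0, 203, 0]) cube([48, 48, 360]);
  translate([235, 203, 0]) cube([48, 48, 360]);
}
translate([1795, 200, 0]) {
  translate([0, 0, 360]) cube([283, 251, 23]);
  cube([48, 48, 360]);
  translate([235, 0, 0]) cube([48, 48, 360]);
  translate([0, 203, 0]) cube([48, 48, 360]);
  translate([235, 203, 0]) cube([48, 48, 360]);
}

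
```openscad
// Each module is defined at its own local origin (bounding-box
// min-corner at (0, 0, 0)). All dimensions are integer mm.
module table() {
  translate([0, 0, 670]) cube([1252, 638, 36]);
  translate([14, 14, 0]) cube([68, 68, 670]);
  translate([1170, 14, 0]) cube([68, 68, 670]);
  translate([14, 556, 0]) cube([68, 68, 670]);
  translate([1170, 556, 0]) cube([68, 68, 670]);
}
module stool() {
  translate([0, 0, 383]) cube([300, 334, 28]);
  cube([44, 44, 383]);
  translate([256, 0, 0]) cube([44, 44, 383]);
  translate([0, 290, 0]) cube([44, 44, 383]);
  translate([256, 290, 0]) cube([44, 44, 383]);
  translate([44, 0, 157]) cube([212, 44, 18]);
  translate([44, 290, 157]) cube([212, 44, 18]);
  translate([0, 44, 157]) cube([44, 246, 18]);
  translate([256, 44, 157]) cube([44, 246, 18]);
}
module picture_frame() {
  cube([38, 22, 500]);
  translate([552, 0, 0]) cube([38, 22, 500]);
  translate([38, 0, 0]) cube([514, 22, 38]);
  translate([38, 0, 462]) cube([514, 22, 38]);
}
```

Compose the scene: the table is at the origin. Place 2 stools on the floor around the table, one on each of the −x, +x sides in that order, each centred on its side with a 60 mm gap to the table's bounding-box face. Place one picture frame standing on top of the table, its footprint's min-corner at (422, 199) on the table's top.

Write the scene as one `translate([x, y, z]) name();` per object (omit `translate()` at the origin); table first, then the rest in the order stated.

table();
translate([-360, 152, 0]) stool();
translate([1312, 152, 0]) stool();
translate([422, 199, 706]) picture_frame();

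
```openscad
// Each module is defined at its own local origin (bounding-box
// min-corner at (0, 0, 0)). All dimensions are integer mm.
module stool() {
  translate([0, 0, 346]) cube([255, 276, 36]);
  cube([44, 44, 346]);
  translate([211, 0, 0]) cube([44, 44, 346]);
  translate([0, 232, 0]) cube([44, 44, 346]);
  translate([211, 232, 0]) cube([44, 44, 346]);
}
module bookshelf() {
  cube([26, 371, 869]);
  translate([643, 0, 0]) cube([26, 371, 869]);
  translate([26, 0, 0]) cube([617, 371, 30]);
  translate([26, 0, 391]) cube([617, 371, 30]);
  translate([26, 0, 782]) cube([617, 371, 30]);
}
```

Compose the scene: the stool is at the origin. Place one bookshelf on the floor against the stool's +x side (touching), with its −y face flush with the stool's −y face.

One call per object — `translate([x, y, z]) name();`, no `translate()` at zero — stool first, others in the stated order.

stool();
translate([255, 0, 0]) bookshelf();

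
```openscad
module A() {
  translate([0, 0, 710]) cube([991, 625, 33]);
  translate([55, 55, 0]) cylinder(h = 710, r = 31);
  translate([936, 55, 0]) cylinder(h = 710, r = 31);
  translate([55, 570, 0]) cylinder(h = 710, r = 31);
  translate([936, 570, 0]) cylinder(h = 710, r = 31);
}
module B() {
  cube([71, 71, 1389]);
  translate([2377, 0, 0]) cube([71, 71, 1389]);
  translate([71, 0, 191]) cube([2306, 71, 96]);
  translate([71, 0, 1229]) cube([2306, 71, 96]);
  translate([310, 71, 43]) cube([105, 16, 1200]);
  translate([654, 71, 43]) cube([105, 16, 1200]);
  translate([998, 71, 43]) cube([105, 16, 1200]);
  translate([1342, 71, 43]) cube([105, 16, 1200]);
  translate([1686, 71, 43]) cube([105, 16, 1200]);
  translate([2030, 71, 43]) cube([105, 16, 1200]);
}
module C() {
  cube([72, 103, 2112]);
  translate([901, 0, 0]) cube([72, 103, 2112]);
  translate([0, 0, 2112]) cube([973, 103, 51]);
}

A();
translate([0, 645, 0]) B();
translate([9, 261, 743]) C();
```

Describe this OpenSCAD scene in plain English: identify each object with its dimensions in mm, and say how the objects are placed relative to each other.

A is a table: top 991 mm (x) × 625 mm (y), 33 mm thick, upper face at z = 743 mm, on four round legs of 62 mm diameter, each leg's bounding box inset 24 mm from the nearest pair of top edges, running from z = 0 to the bottom of the top.

B is a fence section. Two 71×71 mm posts, 1389 mm tall, stand on the floor with a clear span of 2306 mm between their inner faces. Two horizontal rails of 71×96 mm section span the gap between the posts with their undersides at z = 191 mm and z = 1229 mm, flush with the posts' −y face. 6 pickets, each 105 mm wide, 16 mm thick and 1200 mm tall, are fixed to the +y face of the rails with their bottoms at z = 43 mm, evenly spaced across the span with equal gaps (rounded down to the nearest mm) at the −x end and between each pair — any rounding remainder accumulates at the +x end.

C is a door frame. The clear opening is 829 mm wide and 2112 mm high. Two 72 mm wide jambs, 103 mm deep, stand either side of the opening from the floor to the top of the opening. A 51 mm thick head sits across the top of both jambs, spanning the full outside width of the frame.

The fence section is on the floor beside the table on its +y side. The door frame is on top of the table, centred.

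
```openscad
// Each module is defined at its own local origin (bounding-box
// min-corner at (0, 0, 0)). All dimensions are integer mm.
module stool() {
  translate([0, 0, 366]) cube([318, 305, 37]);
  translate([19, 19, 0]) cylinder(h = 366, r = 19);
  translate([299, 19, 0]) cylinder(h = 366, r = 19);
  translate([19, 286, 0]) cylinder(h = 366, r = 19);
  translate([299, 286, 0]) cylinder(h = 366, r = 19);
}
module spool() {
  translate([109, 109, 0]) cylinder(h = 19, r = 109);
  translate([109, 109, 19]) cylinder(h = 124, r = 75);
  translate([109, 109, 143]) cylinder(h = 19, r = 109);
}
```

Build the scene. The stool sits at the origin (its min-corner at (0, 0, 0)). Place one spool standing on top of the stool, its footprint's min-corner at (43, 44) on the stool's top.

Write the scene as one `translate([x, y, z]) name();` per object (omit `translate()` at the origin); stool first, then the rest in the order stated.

stool();
translate([43, 44, 403]) spool();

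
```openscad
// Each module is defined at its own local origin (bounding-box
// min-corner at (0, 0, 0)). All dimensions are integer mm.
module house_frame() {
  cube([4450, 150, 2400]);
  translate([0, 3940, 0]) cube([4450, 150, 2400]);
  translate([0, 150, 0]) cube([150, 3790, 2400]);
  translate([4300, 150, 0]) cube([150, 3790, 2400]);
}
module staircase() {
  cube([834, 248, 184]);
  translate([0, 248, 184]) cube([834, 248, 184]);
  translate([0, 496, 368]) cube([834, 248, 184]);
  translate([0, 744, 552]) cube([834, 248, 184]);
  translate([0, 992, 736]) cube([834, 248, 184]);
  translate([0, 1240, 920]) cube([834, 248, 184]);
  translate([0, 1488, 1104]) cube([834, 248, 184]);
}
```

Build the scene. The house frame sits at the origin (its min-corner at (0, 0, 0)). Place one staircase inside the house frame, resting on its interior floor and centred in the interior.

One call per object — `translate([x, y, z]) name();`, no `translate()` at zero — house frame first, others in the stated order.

house_frame();
translate([1808, 1177, 0]) staircase();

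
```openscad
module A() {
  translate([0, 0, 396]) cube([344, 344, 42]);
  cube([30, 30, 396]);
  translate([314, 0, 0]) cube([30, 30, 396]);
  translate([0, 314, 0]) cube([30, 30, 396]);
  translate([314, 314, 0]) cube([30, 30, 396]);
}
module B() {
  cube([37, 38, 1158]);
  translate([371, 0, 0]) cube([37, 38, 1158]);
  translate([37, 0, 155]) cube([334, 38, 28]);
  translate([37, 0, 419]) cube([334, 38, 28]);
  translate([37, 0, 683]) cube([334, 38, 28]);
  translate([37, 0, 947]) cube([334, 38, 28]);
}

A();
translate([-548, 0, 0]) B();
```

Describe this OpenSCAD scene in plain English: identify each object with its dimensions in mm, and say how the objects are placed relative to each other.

A is a simple wooden stool: a rectangular seat 344 mm (x) by 344 mm (y), 42 mm thick, top face at z = 438 mm, on four square legs, each 30×30 mm in cross-section. The legs rest on z = 0, each flush with a corner of the seat.

B is a wooden ladder with two side rails of 37×38 mm section and 1158 mm height, set 408 mm apart overall. Between them run 4 rectangular rungs (38 mm deep, 28 mm thick), front faces flush with the rails' −y face. The bottom of the first rung is 155 mm above the floor and each subsequent rung is 264 mm higher than the one below.

The ladder is on the floor beside the stool on its −x side.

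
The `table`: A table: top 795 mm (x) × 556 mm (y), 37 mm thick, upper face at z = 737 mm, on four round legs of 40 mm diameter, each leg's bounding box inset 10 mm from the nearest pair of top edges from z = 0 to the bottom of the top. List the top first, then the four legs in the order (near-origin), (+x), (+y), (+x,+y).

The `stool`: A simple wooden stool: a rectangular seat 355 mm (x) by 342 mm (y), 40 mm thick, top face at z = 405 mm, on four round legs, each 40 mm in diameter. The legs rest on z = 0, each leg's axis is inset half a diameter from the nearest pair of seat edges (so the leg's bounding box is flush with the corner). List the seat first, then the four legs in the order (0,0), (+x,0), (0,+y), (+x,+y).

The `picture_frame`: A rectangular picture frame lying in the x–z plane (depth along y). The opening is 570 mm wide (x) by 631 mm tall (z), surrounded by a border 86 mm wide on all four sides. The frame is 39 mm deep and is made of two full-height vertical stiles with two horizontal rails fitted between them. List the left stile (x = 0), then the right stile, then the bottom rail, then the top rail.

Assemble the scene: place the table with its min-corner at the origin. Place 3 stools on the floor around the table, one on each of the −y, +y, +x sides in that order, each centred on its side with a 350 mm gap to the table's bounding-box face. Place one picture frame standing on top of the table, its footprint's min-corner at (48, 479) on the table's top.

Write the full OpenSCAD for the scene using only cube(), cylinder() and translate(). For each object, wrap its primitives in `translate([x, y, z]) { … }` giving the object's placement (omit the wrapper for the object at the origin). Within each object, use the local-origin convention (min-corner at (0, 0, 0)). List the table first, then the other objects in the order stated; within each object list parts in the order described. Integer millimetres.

translate([0, 0, 700]) cube([795, 556, 37]);
translate([30, 30, 0]) cylinder(h = 700, r = 20);
translate([765, 30, 0]) cylinder(h = 700, r = 20);
translate([30, 526, 0]) cylinder(h = 700, r = 20);
translate([765, 526, 0]) cylinder(h = 700, r = 20);
translate([220, -692, 0]) {
  translate([0, 0, 365]) cube([355, 342, 40]);
  translate([20, 20, 0]) cylinder(h = 365, r = 20);
  translate([335, 20, 0]) cylinder(h = 365, r = 20);
  translate([20, 322, 0]) cylinder(h = 365, r = 20);
  translate([335, 322, 0]) cylinder(h = 365, r = 20);
}
translate([220, 906, 0]) {
  translate([0, 0, 365]) cube([355, 342, 40]);
  translate([20, 20, 0]) cylinder(h = 365, r = 20);
  translate([335, 20, 0]) cylinder(h = 365, r = 20);
  translate([20, 322, 0]) cylinder(h = 365, r = 20);
  translate([335, 322, 0]) cylinder(h = 365, r = 20);
}
translate([1145, 107, 0]) {
  translate([0, 0, 365]) cube([355, 342, 40]);
  translate([20, 20, 0]) cylinder(h = 365, r = 20);
  translate([335, 20, 0]) cylinder(h = 365, r = 20);
  translate([20, 322, 0]) cylinder(h = 365, r = 20);
  translate([335, 322, 0]) cylinder(h = 365, r = 20);
}
translate([48, 479, 737]) {
  cube([86, 39, 803]);
  translate([656, 0, 0]) cube([86, 39, 803]);
  translate([86, 0, 0]) cube([570, 39, 86]);
  translate([86, 0, 717]) cube([570, 39, 86]);
}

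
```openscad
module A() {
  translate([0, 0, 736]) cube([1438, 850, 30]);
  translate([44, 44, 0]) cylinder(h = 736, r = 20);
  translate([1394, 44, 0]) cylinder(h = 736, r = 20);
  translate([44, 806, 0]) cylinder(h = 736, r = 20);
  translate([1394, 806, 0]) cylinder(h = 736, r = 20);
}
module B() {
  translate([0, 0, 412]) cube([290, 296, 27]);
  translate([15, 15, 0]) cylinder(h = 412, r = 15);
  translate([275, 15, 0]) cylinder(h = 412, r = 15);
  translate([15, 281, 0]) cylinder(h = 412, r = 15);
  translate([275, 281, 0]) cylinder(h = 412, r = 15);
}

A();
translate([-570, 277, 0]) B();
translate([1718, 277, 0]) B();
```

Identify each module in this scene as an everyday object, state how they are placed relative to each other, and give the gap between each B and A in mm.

Each stool's nearest face is 280 mm from the table's bounding box.

A is a table. B is a stool. Two stools sit around the table at the −x, +x sides. The gap between each stool and the table is 280 mm.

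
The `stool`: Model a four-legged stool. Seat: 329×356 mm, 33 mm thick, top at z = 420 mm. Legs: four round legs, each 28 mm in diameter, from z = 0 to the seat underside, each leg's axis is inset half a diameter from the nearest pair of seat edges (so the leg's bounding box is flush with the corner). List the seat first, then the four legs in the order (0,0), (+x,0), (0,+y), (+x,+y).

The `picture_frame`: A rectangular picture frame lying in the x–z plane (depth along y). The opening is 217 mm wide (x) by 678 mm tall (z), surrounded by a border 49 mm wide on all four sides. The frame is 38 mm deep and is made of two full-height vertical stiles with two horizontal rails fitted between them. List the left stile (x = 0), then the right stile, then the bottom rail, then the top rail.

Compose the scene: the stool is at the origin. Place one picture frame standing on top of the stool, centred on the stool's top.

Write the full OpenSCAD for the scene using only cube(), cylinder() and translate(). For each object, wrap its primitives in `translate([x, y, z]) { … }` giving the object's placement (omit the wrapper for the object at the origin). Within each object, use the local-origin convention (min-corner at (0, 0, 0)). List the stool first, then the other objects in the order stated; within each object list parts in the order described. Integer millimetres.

translate([0, 0, 387]) cube([329, 356, 33]);
translate([14, 14, 0]) cylinder(h = 387, r = 14);
translate([315, 14, 0]) cylinder(h = 387, r = 14);
translate([14, 342, 0]) cylinder(h = 387, r = 14);
translate([315, 342, 0]) cylinder(h = 387, r = 14);
translate([7, 159, 420]) {
  cube([49, 38, 776]);
  translate([266, 0, 0]) cube([49, 38, 776]);
  translate([49, 0, 0]) cube([217, 38, 49]);
  translate([49, 0, 727]) cube([217, 38, 49]);
}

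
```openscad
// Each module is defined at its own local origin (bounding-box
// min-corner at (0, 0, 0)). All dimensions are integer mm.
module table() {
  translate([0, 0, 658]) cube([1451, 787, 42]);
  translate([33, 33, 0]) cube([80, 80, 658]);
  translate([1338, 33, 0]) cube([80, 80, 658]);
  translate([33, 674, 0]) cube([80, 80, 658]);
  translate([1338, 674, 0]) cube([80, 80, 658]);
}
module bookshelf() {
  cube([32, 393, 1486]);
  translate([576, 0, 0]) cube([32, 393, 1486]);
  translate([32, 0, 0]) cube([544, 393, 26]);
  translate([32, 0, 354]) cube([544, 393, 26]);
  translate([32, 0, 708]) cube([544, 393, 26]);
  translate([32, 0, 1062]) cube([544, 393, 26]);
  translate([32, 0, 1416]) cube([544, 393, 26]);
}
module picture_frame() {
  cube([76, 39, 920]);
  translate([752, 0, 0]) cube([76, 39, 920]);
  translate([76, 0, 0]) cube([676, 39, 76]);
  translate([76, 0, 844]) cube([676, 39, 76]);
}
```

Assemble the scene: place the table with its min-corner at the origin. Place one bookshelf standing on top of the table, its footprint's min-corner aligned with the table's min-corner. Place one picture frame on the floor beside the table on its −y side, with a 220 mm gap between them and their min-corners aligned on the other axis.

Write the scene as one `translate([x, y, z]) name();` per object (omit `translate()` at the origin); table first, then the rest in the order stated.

table();
translate([0, 0, 700]) bookshelf();
translate([0, -259, 0]) picture_frame();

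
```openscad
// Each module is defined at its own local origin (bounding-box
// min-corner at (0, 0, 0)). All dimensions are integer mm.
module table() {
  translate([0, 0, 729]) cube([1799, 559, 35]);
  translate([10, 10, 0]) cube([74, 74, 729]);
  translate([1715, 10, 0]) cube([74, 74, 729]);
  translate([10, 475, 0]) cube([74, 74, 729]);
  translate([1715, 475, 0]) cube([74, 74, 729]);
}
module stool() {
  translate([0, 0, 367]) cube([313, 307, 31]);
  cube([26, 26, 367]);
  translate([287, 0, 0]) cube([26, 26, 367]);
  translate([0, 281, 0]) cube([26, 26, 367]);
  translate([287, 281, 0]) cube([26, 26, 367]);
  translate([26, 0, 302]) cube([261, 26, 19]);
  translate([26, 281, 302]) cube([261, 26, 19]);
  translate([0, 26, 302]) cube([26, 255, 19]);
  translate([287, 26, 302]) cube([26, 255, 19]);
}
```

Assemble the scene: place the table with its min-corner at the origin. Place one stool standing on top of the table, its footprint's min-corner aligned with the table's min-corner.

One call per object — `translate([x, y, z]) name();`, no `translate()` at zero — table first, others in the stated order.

table();
translate([0, 0, 764]) stool();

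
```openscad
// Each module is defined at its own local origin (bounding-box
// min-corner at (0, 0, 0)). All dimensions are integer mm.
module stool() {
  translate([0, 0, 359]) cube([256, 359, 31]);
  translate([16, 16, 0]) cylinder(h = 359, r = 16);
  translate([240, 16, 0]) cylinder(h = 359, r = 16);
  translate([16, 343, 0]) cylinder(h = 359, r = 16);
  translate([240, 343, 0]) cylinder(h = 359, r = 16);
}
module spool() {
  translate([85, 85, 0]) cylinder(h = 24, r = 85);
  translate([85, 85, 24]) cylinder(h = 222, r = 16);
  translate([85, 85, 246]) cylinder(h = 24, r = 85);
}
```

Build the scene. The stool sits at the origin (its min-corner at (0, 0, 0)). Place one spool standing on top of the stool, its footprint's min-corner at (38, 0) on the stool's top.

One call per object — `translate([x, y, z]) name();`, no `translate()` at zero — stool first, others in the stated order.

stool();
translate([38, 0, 390]) spool();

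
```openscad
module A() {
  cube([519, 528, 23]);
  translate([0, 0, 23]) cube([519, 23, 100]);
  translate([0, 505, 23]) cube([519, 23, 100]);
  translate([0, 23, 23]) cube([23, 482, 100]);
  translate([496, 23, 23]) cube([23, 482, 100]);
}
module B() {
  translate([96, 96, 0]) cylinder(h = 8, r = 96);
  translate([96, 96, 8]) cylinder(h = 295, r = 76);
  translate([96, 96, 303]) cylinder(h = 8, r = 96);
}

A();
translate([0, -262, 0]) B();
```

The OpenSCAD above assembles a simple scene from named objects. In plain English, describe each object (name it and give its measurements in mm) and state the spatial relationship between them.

A is an open-topped rectangular box: outside dimensions 519×528×123 mm, with a uniform wall and base thickness of 23 mm. The base is a full 519×528 slab on the floor; four walls sit on top of the base. The front and back walls (the −y and +y sides) span the full width; the two side walls fit between them.

B is a spool: two coaxial disc flanges of radius 96 mm and thickness 8 mm, joined by a core cylinder of radius 76 mm and height 295 mm. The lower flange rests on z = 0 and the three cylinders share a vertical axis.

The spool is on the floor beside the open box on its −y side.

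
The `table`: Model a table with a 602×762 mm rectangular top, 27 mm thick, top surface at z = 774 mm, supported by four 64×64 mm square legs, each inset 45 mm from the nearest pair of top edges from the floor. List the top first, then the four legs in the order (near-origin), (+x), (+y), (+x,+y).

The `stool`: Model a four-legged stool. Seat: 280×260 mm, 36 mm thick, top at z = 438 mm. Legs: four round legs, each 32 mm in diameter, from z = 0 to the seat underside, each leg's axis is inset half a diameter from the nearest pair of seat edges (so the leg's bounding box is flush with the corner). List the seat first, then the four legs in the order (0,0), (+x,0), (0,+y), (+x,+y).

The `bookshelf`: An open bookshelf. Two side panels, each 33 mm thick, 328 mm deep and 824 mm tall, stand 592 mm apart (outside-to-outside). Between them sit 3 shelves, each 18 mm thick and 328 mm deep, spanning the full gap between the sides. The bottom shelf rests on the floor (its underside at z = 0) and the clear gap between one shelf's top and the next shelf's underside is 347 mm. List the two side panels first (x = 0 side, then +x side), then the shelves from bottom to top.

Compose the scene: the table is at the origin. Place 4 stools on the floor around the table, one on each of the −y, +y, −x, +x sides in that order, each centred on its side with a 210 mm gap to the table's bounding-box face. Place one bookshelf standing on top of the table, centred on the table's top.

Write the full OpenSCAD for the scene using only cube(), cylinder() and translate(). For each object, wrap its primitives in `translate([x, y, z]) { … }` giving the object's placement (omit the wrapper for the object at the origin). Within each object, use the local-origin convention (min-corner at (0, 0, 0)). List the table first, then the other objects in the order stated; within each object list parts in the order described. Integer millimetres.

translate([0, 0, 747]) cube([602, 762, 27]);
translate([45, 45, 0]) cube([64, 64, 747]);
translate([493, 45, 0]) cube([64, 64, 747]);
translate([45, 653, 0]) cube([64, 64, 747]);
translate([493, 653, 0]) cube([64, 64, 747]);
translate([161, -470, 0]) {
  translate([0, 0, 402]) cube([280, 260, 36]);
  translate([16, 16, 0]) cylinder(h = 402, r = 16);
  translate([264, 16, 0]) cylinder(h = 402, r = 16);
  translate([16, 244, 0]) cylinder(h = 402, r = 16);
  translate([264, 244, 0]) cylinder(h = 402, r = 16);
}
translate([161, 972, 0]) {
  translate([0, 0, 402]) cube([280, 260, 36]);
  translate([16, 16, 0]) cylinder(h = 402, r = 16);
  translate([264, 16, 0]) cylinder(h = 402, r = 16);
  translate([16, 244, 0]) cylinder(h = 402, r = 16);
  translate([264, 244, 0]) cylinder(h = 402, r = 16);
}
translate([-490, 251, 0]) {
  translate([0, 0, 402]) cube([280, 260, 36]);
  translate([16, 16, 0]) cylinder(h = 402, r = 16);
  translate([264, 16, 0]) cylinder(h = 402, r = 16);
  translate([16, 244, 0]) cylinder(h = 402, r = 16);
  translate([264, 244, 0]) cylinder(h = 402, r = 16);
}
translate([812, 251, 0]) {
  translate([0, 0, 402]) cube([280, 260, 36]);
  translate([16, 16, 0]) cylinder(h = 402, r = 16);
  translate([264, 16, 0]) cylinder(h = 402, r = 16);
  translate([16, 244, 0]) cylinder(h = 402, r = 16);
  translate([264, 244, 0]) cylinder(h = 402, r = 16);
}
translate([5, 217, 774]) {
  cube([33, 328, 824]);
  translate([559, 0, 0]) cube([33, 328, 824]);
  translate([33, 0, 0]) cube([526, 328, 18]);
  translate([33, 0, 365]) cube([526, 328, 18]);
  translate([33, 0, 730]) cube([526, 328, 18]);
}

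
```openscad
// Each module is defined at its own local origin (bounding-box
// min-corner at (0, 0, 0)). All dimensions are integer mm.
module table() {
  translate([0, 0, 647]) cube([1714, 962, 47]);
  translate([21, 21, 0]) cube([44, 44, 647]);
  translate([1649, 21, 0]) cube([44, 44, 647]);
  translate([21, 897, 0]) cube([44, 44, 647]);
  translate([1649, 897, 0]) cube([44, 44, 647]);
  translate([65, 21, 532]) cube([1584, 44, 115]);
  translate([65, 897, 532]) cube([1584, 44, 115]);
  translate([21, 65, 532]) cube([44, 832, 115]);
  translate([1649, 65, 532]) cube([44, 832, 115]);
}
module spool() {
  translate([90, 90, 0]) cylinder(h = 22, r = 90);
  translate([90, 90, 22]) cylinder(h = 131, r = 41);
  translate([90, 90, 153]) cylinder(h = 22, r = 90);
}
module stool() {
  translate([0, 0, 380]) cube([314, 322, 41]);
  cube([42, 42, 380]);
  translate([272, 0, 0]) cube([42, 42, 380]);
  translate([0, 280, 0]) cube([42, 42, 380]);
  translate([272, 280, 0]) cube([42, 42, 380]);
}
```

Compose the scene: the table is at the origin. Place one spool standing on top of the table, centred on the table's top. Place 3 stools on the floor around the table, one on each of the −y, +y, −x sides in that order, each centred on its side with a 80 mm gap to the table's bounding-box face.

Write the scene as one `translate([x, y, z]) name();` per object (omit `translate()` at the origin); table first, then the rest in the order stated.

table();
translate([767, 391, 694]) spool();
translate([700, -402, 0]) stool();
translate([700, 1042, 0]) stool();
translate([-394, 320, 0]) stool();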